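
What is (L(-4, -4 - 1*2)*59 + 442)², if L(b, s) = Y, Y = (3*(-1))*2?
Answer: 7744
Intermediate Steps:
Y = -6 (Y = -3*2 = -6)
L(b, s) = -6
(L(-4, -4 - 1*2)*59 + 442)² = (-6*59 + 442)² = (-354 + 442)² = 88² = 7744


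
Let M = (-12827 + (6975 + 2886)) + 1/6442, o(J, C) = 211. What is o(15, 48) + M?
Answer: -17747709/6442 ≈ -2755.0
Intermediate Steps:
M = -19106971/6442 (M = (-12827 + 9861) + 1/6442 = -2966 + 1/6442 = -19106971/6442 ≈ -2966.0)
o(15, 48) + M = 211 - 19106971/6442 = -17747709/6442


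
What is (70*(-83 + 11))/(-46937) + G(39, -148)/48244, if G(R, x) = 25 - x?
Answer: 251269861/2264428628 ≈ 0.11096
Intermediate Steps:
(70*(-83 + 11))/(-46937) + G(39, -148)/48244 = (70*(-83 + 11))/(-46937) + (25 - 1*(-148))/48244 = (70*(-72))*(-1/46937) + (25 + 148)*(1/48244) = -5040*(-1/46937) + 173*(1/48244) = 5040/46937 + 173/48244 = 251269861/2264428628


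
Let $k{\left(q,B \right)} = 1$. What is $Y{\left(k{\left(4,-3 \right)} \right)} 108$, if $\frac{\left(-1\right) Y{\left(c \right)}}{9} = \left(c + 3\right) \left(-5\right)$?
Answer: $19440$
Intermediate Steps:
$Y{\left(c \right)} = 135 + 45 c$ ($Y{\left(c \right)} = - 9 \left(c + 3\right) \left(-5\right) = - 9 \left(3 + c\right) \left(-5\right) = - 9 \left(-15 - 5 c\right) = 135 + 45 c$)
$Y{\left(k{\left(4,-3 \right)} \right)} 108 = \left(135 + 45 \cdot 1\right) 108 = \left(135 + 45\right) 108 = 180 \cdot 108 = 19440$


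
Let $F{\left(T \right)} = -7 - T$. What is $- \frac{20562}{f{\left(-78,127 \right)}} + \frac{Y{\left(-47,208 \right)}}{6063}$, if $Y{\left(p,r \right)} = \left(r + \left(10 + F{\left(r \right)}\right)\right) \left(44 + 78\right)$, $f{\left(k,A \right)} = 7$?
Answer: $- \frac{41554948}{14147} \approx -2937.4$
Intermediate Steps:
$Y{\left(p,r \right)} = 366$ ($Y{\left(p,r \right)} = \left(r + \left(10 - \left(7 + r\right)\right)\right) \left(44 + 78\right) = \left(r - \left(-3 + r\right)\right) 122 = 3 \cdot 122 = 366$)
$- \frac{20562}{f{\left(-78,127 \right)}} + \frac{Y{\left(-47,208 \right)}}{6063} = - \frac{20562}{7} + \frac{366}{6063} = \left(-20562\right) \frac{1}{7} + 366 \cdot \frac{1}{6063} = - \frac{20562}{7} + \frac{122}{2021} = - \frac{41554948}{14147}$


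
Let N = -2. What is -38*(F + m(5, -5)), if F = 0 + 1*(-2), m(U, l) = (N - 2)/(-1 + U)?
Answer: 114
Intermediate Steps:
m(U, l) = -4/(-1 + U) (m(U, l) = (-2 - 2)/(-1 + U) = -4/(-1 + U))
F = -2 (F = 0 - 2 = -2)
-38*(F + m(5, -5)) = -38*(-2 - 4/(-1 + 5)) = -38*(-2 - 4/4) = -38*(-2 - 4*1/4) = -38*(-2 - 1) = -38*(-3) = 114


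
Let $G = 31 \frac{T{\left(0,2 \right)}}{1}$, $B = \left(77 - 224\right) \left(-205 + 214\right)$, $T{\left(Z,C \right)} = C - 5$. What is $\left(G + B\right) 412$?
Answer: $-583392$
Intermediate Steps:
$T{\left(Z,C \right)} = -5 + C$
$B = -1323$ ($B = \left(-147\right) 9 = -1323$)
$G = -93$ ($G = 31 \frac{-5 + 2}{1} = 31 \left(\left(-3\right) 1\right) = 31 \left(-3\right) = -93$)
$\left(G + B\right) 412 = \left(-93 - 1323\right) 412 = \left(-1416\right) 412 = -583392$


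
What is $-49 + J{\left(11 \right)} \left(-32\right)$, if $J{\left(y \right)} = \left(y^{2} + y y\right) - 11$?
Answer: $-7441$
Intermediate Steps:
$J{\left(y \right)} = -11 + 2 y^{2}$ ($J{\left(y \right)} = \left(y^{2} + y^{2}\right) - 11 = 2 y^{2} - 11 = -11 + 2 y^{2}$)
$-49 + J{\left(11 \right)} \left(-32\right) = -49 + \left(-11 + 2 \cdot 11^{2}\right) \left(-32\right) = -49 + \left(-11 + 2 \cdot 121\right) \left(-32\right) = -49 + \left(-11 + 242\right) \left(-32\right) = -49 + 231 \left(-32\right) = -49 - 7392 = -7441$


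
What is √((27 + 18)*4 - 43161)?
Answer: I*√42981 ≈ 207.32*I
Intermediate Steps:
√((27 + 18)*4 - 43161) = √(45*4 - 43161) = √(180 - 43161) = √(-42981) = I*√42981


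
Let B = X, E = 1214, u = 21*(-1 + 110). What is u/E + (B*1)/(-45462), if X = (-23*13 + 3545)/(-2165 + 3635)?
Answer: 6373665034/3380440665 ≈ 1.8855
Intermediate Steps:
u = 2289 (u = 21*109 = 2289)
X = 541/245 (X = (-299 + 3545)/1470 = 3246*(1/1470) = 541/245 ≈ 2.2082)
B = 541/245 ≈ 2.2082
u/E + (B*1)/(-45462) = 2289/1214 + ((541/245)*1)/(-45462) = 2289*(1/1214) + (541/245)*(-1/45462) = 2289/1214 - 541/11138190 = 6373665034/3380440665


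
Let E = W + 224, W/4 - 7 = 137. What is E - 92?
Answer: 708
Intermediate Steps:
W = 576 (W = 28 + 4*137 = 28 + 548 = 576)
E = 800 (E = 576 + 224 = 800)
E - 92 = 800 - 92 = 708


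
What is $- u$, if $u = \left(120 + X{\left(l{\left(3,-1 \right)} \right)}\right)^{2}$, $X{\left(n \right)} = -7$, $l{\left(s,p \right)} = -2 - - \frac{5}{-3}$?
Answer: $-12769$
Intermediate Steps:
$l{\left(s,p \right)} = - \frac{11}{3}$ ($l{\left(s,p \right)} = -2 - \left(-5\right) \left(- \frac{1}{3}\right) = -2 - \frac{5}{3} = - \frac{11}{3}$)
$u = 12769$ ($u = \left(120 - 7\right)^{2} = 113^{2} = 12769$)
$- u = \left(-1\right) 12769 = -12769$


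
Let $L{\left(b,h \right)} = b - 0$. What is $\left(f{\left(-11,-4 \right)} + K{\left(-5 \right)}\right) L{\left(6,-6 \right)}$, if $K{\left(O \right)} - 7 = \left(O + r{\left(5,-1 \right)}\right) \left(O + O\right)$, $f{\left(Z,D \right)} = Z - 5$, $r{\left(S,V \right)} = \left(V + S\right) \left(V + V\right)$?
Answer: $726$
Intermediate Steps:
$r{\left(S,V \right)} = 2 V \left(S + V\right)$ ($r{\left(S,V \right)} = \left(S + V\right) 2 V = 2 V \left(S + V\right)$)
$f{\left(Z,D \right)} = -5 + Z$
$L{\left(b,h \right)} = b$ ($L{\left(b,h \right)} = b + 0 = b$)
$K{\left(O \right)} = 7 + 2 O \left(-8 + O\right)$ ($K{\left(O \right)} = 7 + \left(O + 2 \left(-1\right) \left(5 - 1\right)\right) \left(O + O\right) = 7 + \left(O + 2 \left(-1\right) 4\right) 2 O = 7 + \left(O - 8\right) 2 O = 7 + \left(-8 + O\right) 2 O = 7 + 2 O \left(-8 + O\right)$)
$\left(f{\left(-11,-4 \right)} + K{\left(-5 \right)}\right) L{\left(6,-6 \right)} = \left(\left(-5 - 11\right) + \left(7 - -80 + 2 \left(-5\right)^{2}\right)\right) 6 = \left(-16 + \left(7 + 80 + 2 \cdot 25\right)\right) 6 = \left(-16 + \left(7 + 80 + 50\right)\right) 6 = \left(-16 + 137\right) 6 = 121 \cdot 6 = 726$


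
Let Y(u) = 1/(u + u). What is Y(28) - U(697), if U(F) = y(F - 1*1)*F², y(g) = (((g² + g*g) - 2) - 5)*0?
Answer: 1/56 ≈ 0.017857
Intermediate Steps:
Y(u) = 1/(2*u)
y(g) = 0 (y(g) = (((g² + g²) - 2) - 5)*0 = ((2*g² - 2) - 5)*0 = ((-2 + 2*g²) - 5)*0 = (-7 + 2*g²)*0 = 0)
U(F) = 0 (U(F) = 0*F² = 0)
Y(28) - U(697) = (½)/28 - 1*0 = (½)*(1/28) + 0 = 1/56 + 0 = 1/56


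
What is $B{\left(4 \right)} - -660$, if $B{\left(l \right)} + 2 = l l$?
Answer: $674$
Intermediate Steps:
$B{\left(l \right)} = -2 + l^{2}$ ($B{\left(l \right)} = -2 + l l = -2 + l^{2}$)
$B{\left(4 \right)} - -660 = \left(-2 + 4^{2}\right) - -660 = \left(-2 + 16\right) + 660 = 14 + 660 = 674$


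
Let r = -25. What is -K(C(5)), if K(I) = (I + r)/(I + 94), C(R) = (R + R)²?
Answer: -75/194 ≈ -0.38660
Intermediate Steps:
C(R) = 4*R² (C(R) = (2*R)² = 4*R²)
K(I) = (-25 + I)/(94 + I) (K(I) = (I - 25)/(I + 94) = (-25 + I)/(94 + I))
-K(C(5)) = -(-25 + 4*5²)/(94 + 4*5²) = -(-25 + 4*25)/(94 + 4*25) = -(-25 + 100)/(94 + 100) = -75/194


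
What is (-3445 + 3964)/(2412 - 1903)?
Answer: 519/509 ≈ 1.0196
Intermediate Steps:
(-3445 + 3964)/(2412 - 1903) = 519/509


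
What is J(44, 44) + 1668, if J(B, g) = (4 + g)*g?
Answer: 3780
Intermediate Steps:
J(B, g) = g*(4 + g)
J(44, 44) + 1668 = 44*(4 + 44) + 1668 = 44*48 + 1668 = 2112 + 1668 = 3780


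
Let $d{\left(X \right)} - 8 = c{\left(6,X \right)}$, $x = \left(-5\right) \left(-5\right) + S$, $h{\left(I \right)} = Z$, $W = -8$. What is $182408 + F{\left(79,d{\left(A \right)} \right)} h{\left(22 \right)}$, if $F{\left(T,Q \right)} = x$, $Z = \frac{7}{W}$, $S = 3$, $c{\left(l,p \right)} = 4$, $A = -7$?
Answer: $\frac{364767}{2} \approx 1.8238 \cdot 10^{5}$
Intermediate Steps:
$Z = - \frac{7}{8}$ ($Z = \frac{7}{-8} = 7 \left(- \frac{1}{8}\right) = - \frac{7}{8} \approx -0.875$)
$h{\left(I \right)} = - \frac{7}{8}$
$x = 28$ ($x = \left(-5\right) \left(-5\right) + 3 = 25 + 3 = 28$)
$d{\left(X \right)} = 12$ ($d{\left(X \right)} = 8 + 4 = 12$)
$F{\left(T,Q \right)} = 28$
$182408 + F{\left(79,d{\left(A \right)} \right)} h{\left(22 \right)} = 182408 + 28 \left(- \frac{7}{8}\right) = 182408 - \frac{49}{2} = \frac{364767}{2}$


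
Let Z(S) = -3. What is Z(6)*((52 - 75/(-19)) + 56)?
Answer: -6381/19 ≈ -335.84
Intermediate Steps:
Z(6)*((52 - 75/(-19)) + 56) = -3*((52 - 75/(-19)) + 56) = -3*((52 - 75*(-1)/19) + 56) = -3*((52 - 1*(-75/19)) + 56) = -3*((52 + 75/19) + 56) = -3*(1063/19 + 56) = -3*2127/19 = -6381/19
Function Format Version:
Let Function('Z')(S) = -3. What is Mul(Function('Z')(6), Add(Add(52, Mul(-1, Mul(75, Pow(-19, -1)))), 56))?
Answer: Rational(-6381, 19) ≈ -335.84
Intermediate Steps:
Mul(Function('Z')(6), Add(Add(52, Mul(-1, Mul(75, Pow(-19, -1)))), 56)) = Mul(-3, Add(Add(52, Mul(-1, Mul(75, Pow(-19, -1)))), 56)) = Mul(-3, Add(Add(52, Mul(-1, Mul(75, Rational(-1, 19)))), 56)) = Mul(-3, Add(Add(52, Mul(-1, Rational(-75, 19))), 56)) = Mul(-3, Add(Add(52, Rational(75, 19)), 56)) = Mul(-3, Add(Rational(1063, 19), 56)) = Mul(-3, Rational(2127, 19)) = Rational(-6381, 19)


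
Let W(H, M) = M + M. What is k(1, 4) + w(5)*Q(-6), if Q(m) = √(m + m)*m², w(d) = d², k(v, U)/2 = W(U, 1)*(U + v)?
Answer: 20 + 1800*I*√3 ≈ 20.0 + 3117.7*I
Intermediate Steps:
W(H, M) = 2*M
k(v, U) = 4*U + 4*v (k(v, U) = 2*((2*1)*(U + v)) = 2*(2*(U + v)) = 2*(2*U + 2*v) = 4*U + 4*v)
Q(m) = √2*m^(5/2) (Q(m) = √(2*m)*m² = (√2*√m)*m² = √2*m^(5/2))
k(1, 4) + w(5)*Q(-6) = (4*4 + 4*1) + 5²*(√2*(-6)^(5/2)) = (16 + 4) + 25*(√2*(36*I*√6)) = 20 + 25*(72*I*√3) = 20 + 1800*I*√3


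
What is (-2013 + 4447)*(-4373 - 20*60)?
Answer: -13564682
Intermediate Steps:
(-2013 + 4447)*(-4373 - 20*60) = 2434*(-4373 - 1200) = 2434*(-5573) = -13564682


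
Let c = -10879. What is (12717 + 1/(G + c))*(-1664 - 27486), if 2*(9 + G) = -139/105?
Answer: -847650914818950/2286619 ≈ -3.7070e+8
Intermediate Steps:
G = -2029/210 (G = -9 + (-139/105)/2 = -9 + ((1/105)*(-139))/2 = -9 + (½)*(-139/105) = -9 - 139/210 = -2029/210 ≈ -9.6619)
(12717 + 1/(G + c))*(-1664 - 27486) = (12717 + 1/(-2029/210 - 10879))*(-1664 - 27486) = (12717 + 1/(-2286619/210))*(-29150) = (12717 - 210/2286619)*(-29150) = (29078933613/2286619)*(-29150) = -847650914818950/2286619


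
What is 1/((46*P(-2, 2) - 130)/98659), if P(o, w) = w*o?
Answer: -98659/314 ≈ -314.20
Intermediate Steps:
P(o, w) = o*w
1/((46*P(-2, 2) - 130)/98659) = 1/((46*(-2*2) - 130)/98659) = 1/((46*(-4) - 130)*(1/98659)) = 1/((-184 - 130)*(1/98659)) = 1/(-314*1/98659) = 1/(-314/98659) = -98659/314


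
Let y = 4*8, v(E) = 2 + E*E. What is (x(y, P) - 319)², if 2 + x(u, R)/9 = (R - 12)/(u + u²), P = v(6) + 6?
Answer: 13719616/121 ≈ 1.1339e+5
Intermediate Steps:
v(E) = 2 + E²
y = 32
P = 44 (P = (2 + 6²) + 6 = (2 + 36) + 6 = 38 + 6 = 44)
x(u, R) = -18 + 9*(-12 + R)/(u + u²) (x(u, R) = -18 + 9*((R - 12)/(u + u²)) = -18 + 9*((-12 + R)/(u + u²)) = -18 + 9*(-12 + R)/(u + u²))
(x(y, P) - 319)² = (9*(-12 + 44 - 2*32 - 2*32²)/(32*(1 + 32)) - 319)² = (9*(1/32)*(-12 + 44 - 64 - 2*1024)/33 - 319)² = (9*(1/32)*(1/33)*(-12 + 44 - 64 - 2048) - 319)² = (9*(1/32)*(1/33)*(-2080) - 319)² = (-195/11 - 319)² = (-3704/11)² = 13719616/121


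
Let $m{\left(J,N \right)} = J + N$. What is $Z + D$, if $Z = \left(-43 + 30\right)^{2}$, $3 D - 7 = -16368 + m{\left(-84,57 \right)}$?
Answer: $- \frac{15881}{3} \approx -5293.7$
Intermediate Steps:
$D = - \frac{16388}{3}$ ($D = \frac{7}{3} + \frac{-16368 + \left(-84 + 57\right)}{3} = \frac{7}{3} + \frac{-16368 - 27}{3} = \frac{7}{3} + \frac{1}{3} \left(-16395\right) = \frac{7}{3} - 5465 = - \frac{16388}{3} \approx -5462.7$)
$Z = 169$ ($Z = \left(-13\right)^{2} = 169$)
$Z + D = 169 - \frac{16388}{3} = - \frac{15881}{3}$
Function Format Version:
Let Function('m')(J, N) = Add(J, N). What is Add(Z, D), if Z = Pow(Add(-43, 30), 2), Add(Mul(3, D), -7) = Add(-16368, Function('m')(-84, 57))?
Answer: Rational(-15881, 3) ≈ -5293.7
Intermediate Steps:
D = Rational(-16388, 3) (D = Add(Rational(7, 3), Mul(Rational(1, 3), Add(-16368, Add(-84, 57)))) = Add(Rational(7, 3), Mul(Rational(1, 3), Add(-16368, -27))) = Add(Rational(7, 3), Mul(Rational(1, 3), -16395)) = Add(Rational(7, 3), -5465) = Rational(-16388, 3) ≈ -5462.7)
Z = 169 (Z = Pow(-13, 2) = 169)
Add(Z, D) = Add(169, Rational(-16388, 3)) = Rational(-15881, 3)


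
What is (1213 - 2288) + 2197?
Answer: 1122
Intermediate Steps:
(1213 - 2288) + 2197 = -1075 + 2197 = 1122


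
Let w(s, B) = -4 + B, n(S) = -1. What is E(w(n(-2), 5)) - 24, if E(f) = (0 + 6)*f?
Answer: -18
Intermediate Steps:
E(f) = 6*f
E(w(n(-2), 5)) - 24 = 6*(-4 + 5) - 24 = 6*1 - 24 = 6 - 24 = -18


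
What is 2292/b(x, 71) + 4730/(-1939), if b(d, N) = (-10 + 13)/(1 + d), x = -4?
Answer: -4448918/1939 ≈ -2294.4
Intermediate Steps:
b(d, N) = 3/(1 + d)
2292/b(x, 71) + 4730/(-1939) = 2292/((3/(1 - 4))) + 4730/(-1939) = 2292/((3/(-3))) + 4730*(-1/1939) = 2292/((3*(-⅓))) - 4730/1939 = 2292/(-1) - 4730/1939 = 2292*(-1) - 4730/1939 = -2292 - 4730/1939 = -4448918/1939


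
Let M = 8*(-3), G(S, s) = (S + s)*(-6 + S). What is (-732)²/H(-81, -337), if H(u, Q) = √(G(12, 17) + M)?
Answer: 89304*√6/5 ≈ 43750.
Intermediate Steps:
G(S, s) = (-6 + S)*(S + s)
M = -24
H(u, Q) = 5*√6 (H(u, Q) = √((12² - 6*12 - 6*17 + 12*17) - 24) = √((144 - 72 - 102 + 204) - 24) = √(174 - 24) = √150 = 5*√6)
(-732)²/H(-81, -337) = (-732)²/((5*√6)) = 535824*(√6/30) = 89304*√6/5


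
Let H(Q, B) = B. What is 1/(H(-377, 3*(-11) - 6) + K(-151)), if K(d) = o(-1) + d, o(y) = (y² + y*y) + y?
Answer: -1/189 ≈ -0.0052910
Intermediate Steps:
o(y) = y + 2*y² (o(y) = (y² + y²) + y = 2*y² + y = y + 2*y²)
K(d) = 1 + d (K(d) = -(1 + 2*(-1)) + d = -(1 - 2) + d = -1*(-1) + d = 1 + d)
1/(H(-377, 3*(-11) - 6) + K(-151)) = 1/((3*(-11) - 6) + (1 - 151)) = 1/((-33 - 6) - 150) = 1/(-39 - 150) = 1/(-189) = -1/189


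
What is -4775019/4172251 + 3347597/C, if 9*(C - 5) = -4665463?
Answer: -147980593970565/19465294915918 ≈ -7.6023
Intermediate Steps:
C = -4665418/9 (C = 5 + (⅑)*(-4665463) = 5 - 4665463/9 = -4665418/9 ≈ -5.1838e+5)
-4775019/4172251 + 3347597/C = -4775019/4172251 + 3347597/(-4665418/9) = -4775019*1/4172251 + 3347597*(-9/4665418) = -4775019/4172251 - 30128373/4665418 = -147980593970565/19465294915918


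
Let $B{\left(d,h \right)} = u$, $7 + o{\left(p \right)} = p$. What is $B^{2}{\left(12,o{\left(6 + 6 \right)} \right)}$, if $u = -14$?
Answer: $196$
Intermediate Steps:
$o{\left(p \right)} = -7 + p$
$B{\left(d,h \right)} = -14$
$B^{2}{\left(12,o{\left(6 + 6 \right)} \right)} = \left(-14\right)^{2} = 196$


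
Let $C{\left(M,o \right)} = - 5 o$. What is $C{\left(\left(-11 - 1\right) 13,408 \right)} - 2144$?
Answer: $-4184$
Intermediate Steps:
$C{\left(\left(-11 - 1\right) 13,408 \right)} - 2144 = \left(-5\right) 408 - 2144 = -2040 - 2144 = -4184$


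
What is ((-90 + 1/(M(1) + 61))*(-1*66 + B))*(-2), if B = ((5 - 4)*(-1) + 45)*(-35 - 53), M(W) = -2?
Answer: -41813684/59 ≈ -7.0871e+5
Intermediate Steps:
B = -3872 (B = (1*(-1) + 45)*(-88) = (-1 + 45)*(-88) = 44*(-88) = -3872)
((-90 + 1/(M(1) + 61))*(-1*66 + B))*(-2) = ((-90 + 1/(-2 + 61))*(-1*66 - 3872))*(-2) = ((-90 + 1/59)*(-66 - 3872))*(-2) = ((-90 + 1/59)*(-3938))*(-2) = -5309/59*(-3938)*(-2) = (20906842/59)*(-2) = -41813684/59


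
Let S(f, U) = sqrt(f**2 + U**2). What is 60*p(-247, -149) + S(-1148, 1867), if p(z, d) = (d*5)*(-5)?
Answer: 223500 + sqrt(4803593) ≈ 2.2569e+5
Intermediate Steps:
p(z, d) = -25*d (p(z, d) = (5*d)*(-5) = -25*d)
S(f, U) = sqrt(U**2 + f**2)
60*p(-247, -149) + S(-1148, 1867) = 60*(-25*(-149)) + sqrt(1867**2 + (-1148)**2) = 60*3725 + sqrt(3485689 + 1317904) = 223500 + sqrt(4803593)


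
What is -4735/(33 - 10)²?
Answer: -4735/529 ≈ -8.9509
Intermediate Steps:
-4735/(33 - 10)² = -4735/(23²) = -4735/529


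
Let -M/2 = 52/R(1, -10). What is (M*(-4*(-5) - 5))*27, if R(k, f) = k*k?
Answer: -42120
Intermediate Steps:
R(k, f) = k**2
M = -104 (M = -104/(1**2) = -104/1 = -104 ≈ -104.00)
(M*(-4*(-5) - 5))*27 = -104*(-4*(-5) - 5)*27 = -104*(20 - 5)*27 = -104*15*27 = -1560*27 = -42120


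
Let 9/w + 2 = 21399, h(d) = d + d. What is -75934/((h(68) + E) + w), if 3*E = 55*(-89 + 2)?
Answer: 812379899/15609107 ≈ 52.045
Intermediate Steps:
h(d) = 2*d
w = 9/21397 (w = 9/(-2 + 21399) = 9/21397 ≈ 0.00042062)
E = -1595 (E = (55*(-89 + 2))/3 = (55*(-87))/3 = (1/3)*(-4785) = -1595)
-75934/((h(68) + E) + w) = -75934/((2*68 - 1595) + 9/21397) = -75934/((136 - 1595) + 9/21397) = -75934/(-1459 + 9/21397) = -75934/(-31218214/21397) = -75934*(-21397/31218214) = 812379899/15609107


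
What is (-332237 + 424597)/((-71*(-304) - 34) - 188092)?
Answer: -46180/83271 ≈ -0.55457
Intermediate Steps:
(-332237 + 424597)/((-71*(-304) - 34) - 188092) = 92360/((21584 - 34) - 188092) = 92360/(21550 - 188092) = 92360/(-166542) = 92360*(-1/166542) = -46180/83271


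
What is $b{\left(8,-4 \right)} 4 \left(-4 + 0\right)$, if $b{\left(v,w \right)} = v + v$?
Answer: $-256$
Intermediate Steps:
$b{\left(v,w \right)} = 2 v$
$b{\left(8,-4 \right)} 4 \left(-4 + 0\right) = 2 \cdot 8 \cdot 4 \left(-4 + 0\right) = 16 \cdot 4 \left(-4\right) = 16 \left(-16\right) = -256$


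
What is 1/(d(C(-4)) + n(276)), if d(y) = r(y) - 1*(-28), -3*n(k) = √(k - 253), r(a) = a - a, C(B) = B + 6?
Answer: 252/7033 + 3*√23/7033 ≈ 0.037877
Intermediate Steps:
C(B) = 6 + B
r(a) = 0
n(k) = -√(-253 + k)/3 (n(k) = -√(k - 253)/3 = -√(-253 + k)/3)
d(y) = 28 (d(y) = 0 - 1*(-28) = 0 + 28 = 28)
1/(d(C(-4)) + n(276)) = 1/(28 - √(-253 + 276)/3) = 1/(28 - √23/3)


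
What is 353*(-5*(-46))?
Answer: 81190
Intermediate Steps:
353*(-5*(-46)) = 353*(-1*(-230)) = 353*230 = 81190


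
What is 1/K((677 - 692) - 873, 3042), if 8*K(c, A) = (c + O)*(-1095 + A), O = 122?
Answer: -4/745701 ≈ -5.3641e-6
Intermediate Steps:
K(c, A) = (-1095 + A)*(122 + c)/8 (K(c, A) = ((c + 122)*(-1095 + A))/8 = ((122 + c)*(-1095 + A))/8 = ((-1095 + A)*(122 + c))/8 = (-1095 + A)*(122 + c)/8)
1/K((677 - 692) - 873, 3042) = 1/(-66795/4 - 1095*((677 - 692) - 873)/8 + (61/4)*3042 + (⅛)*3042*((677 - 692) - 873)) = 1/(-66795/4 - 1095*(-15 - 873)/8 + 92781/2 + (⅛)*3042*(-15 - 873)) = 1/(-66795/4 - 1095/8*(-888) + 92781/2 + (⅛)*3042*(-888)) = 1/(-66795/4 + 121545 + 92781/2 - 337662) = 1/(-745701/4) = -4/745701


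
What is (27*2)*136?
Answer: 7344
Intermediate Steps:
(27*2)*136 = 54*136 = 7344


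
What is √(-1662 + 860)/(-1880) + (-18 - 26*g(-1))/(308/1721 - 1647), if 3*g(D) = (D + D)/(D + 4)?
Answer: 189310/25507611 - I*√802/1880 ≈ 0.0074217 - 0.015064*I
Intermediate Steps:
g(D) = 2*D/(3*(4 + D)) (g(D) = ((D + D)/(D + 4))/3 = ((2*D)/(4 + D))/3 = (2*D/(4 + D))/3 = 2*D/(3*(4 + D)))
√(-1662 + 860)/(-1880) + (-18 - 26*g(-1))/(308/1721 - 1647) = √(-1662 + 860)/(-1880) + (-18 - 52*(-1)/(3*(4 - 1)))/(308/1721 - 1647) = √(-802)*(-1/1880) + (-18 - 52*(-1)/(3*3))/(308*(1/1721) - 1647) = (I*√802)*(-1/1880) + (-18 - 52*(-1)/(3*3))/(308/1721 - 1647) = -I*√802/1880 + (-18 - 26*(-2/9))/(-2834179/1721) = -I*√802/1880 + (-18 + 52/9)*(-1721/2834179) = -I*√802/1880 - 110/9*(-1721/2834179) = -I*√802/1880 + 189310/25507611 = 189310/25507611 - I*√802/1880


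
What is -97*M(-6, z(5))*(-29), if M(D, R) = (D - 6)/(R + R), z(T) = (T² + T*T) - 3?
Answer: -16878/47 ≈ -359.11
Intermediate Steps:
z(T) = -3 + 2*T² (z(T) = (T² + T²) - 3 = 2*T² - 3 = -3 + 2*T²)
M(D, R) = (-6 + D)/(2*R) (M(D, R) = (-6 + D)/((2*R)) = (-6 + D)*(1/(2*R)) = (-6 + D)/(2*R))
-97*M(-6, z(5))*(-29) = -97*(-6 - 6)/(2*(-3 + 2*5²))*(-29) = -97*(-12)/(2*(-3 + 2*25))*(-29) = -97*(-12)/(2*(-3 + 50))*(-29) = -97*(-12)/(2*47)*(-29) = -97*(-6/47)*(-29) = (582/47)*(-29) = -16878/47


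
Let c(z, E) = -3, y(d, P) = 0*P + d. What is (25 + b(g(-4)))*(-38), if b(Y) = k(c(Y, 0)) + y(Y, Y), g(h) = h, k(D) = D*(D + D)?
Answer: -1482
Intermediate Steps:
y(d, P) = d (y(d, P) = 0 + d = d)
k(D) = 2*D**2 (k(D) = D*(2*D) = 2*D**2)
b(Y) = 18 + Y (b(Y) = 2*(-3)**2 + Y = 2*9 + Y = 18 + Y)
(25 + b(g(-4)))*(-38) = (25 + (18 - 4))*(-38) = (25 + 14)*(-38) = 39*(-38) = -1482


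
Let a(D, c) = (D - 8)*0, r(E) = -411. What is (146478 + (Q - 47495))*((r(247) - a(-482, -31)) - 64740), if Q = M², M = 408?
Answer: -17294137497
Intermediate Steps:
Q = 166464 (Q = 408² = 166464)
a(D, c) = 0 (a(D, c) = (-8 + D)*0 = 0)
(146478 + (Q - 47495))*((r(247) - a(-482, -31)) - 64740) = (146478 + (166464 - 47495))*((-411 - 1*0) - 64740) = (146478 + 118969)*((-411 + 0) - 64740) = 265447*(-411 - 64740) = 265447*(-65151) = -17294137497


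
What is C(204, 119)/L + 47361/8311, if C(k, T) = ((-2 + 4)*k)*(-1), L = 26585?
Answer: 1255701297/220947935 ≈ 5.6832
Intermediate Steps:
C(k, T) = -2*k (C(k, T) = (2*k)*(-1) = -2*k)
C(204, 119)/L + 47361/8311 = -2*204/26585 + 47361/8311 = -408*1/26585 + 47361*(1/8311) = -408/26585 + 47361/8311 = 1255701297/220947935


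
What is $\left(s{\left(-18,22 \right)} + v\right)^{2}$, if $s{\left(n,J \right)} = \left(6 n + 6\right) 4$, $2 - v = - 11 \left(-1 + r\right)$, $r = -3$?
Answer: $202500$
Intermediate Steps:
$v = -42$ ($v = 2 - - 11 \left(-1 - 3\right) = 2 - \left(-11\right) \left(-4\right) = 2 - 44 = -42$)
$s{\left(n,J \right)} = 24 + 24 n$ ($s{\left(n,J \right)} = \left(6 + 6 n\right) 4 = 24 + 24 n$)
$\left(s{\left(-18,22 \right)} + v\right)^{2} = \left(\left(24 + 24 \left(-18\right)\right) - 42\right)^{2} = \left(\left(24 - 432\right) - 42\right)^{2} = \left(-408 - 42\right)^{2} = \left(-450\right)^{2} = 202500$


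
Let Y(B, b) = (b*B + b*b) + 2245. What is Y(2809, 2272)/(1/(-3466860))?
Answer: -40029325880220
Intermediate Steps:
Y(B, b) = 2245 + b² + B*b (Y(B, b) = (B*b + b²) + 2245 = (b² + B*b) + 2245 = 2245 + b² + B*b)
Y(2809, 2272)/(1/(-3466860)) = (2245 + 2272² + 2809*2272)/(1/(-3466860)) = (2245 + 5161984 + 6382048)/(-1/3466860) = 11546277*(-3466860) = -40029325880220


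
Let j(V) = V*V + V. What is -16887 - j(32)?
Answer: -17943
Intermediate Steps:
j(V) = V + V² (j(V) = V² + V = V + V²)
-16887 - j(32) = -16887 - 32*(1 + 32) = -16887 - 32*33 = -16887 - 1*1056 = -16887 - 1056 = -17943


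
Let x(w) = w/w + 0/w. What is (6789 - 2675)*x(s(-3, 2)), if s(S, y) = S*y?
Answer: 4114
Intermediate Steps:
x(w) = 1 (x(w) = 1 + 0 = 1)
(6789 - 2675)*x(s(-3, 2)) = (6789 - 2675)*1 = 4114*1 = 4114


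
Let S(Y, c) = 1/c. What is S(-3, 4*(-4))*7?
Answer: -7/16 ≈ -0.43750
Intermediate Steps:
S(-3, 4*(-4))*7 = 7/(4*(-4)) = 7/(-16) = -1/16*7 = -7/16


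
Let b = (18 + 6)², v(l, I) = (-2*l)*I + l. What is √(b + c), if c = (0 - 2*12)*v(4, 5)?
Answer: 12*√10 ≈ 37.947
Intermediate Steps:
v(l, I) = l - 2*I*l (v(l, I) = -2*I*l + l = l - 2*I*l)
b = 576 (b = 24² = 576)
c = 864 (c = (0 - 2*12)*(4*(1 - 2*5)) = (0 - 24)*(4*(1 - 10)) = -96*(-9) = -24*(-36) = 864)
√(b + c) = √(576 + 864) = √1440 = 12*√10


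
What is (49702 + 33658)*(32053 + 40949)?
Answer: 6085446720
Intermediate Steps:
(49702 + 33658)*(32053 + 40949) = 83360*73002 = 6085446720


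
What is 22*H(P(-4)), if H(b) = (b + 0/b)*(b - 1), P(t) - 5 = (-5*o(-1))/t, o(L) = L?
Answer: 1815/8 ≈ 226.88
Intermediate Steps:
P(t) = 5 + 5/t (P(t) = 5 + (-5*(-1))/t = 5 + 5/t)
H(b) = b*(-1 + b) (H(b) = (b + 0)*(-1 + b) = b*(-1 + b))
22*H(P(-4)) = 22*((5 + 5/(-4))*(-1 + (5 + 5/(-4)))) = 22*((5 + 5*(-¼))*(-1 + (5 + 5*(-¼)))) = 22*((5 - 5/4)*(-1 + (5 - 5/4))) = 22*(15*(-1 + 15/4)/4) = 22*((15/4)*(11/4)) = 22*(165/16) = 1815/8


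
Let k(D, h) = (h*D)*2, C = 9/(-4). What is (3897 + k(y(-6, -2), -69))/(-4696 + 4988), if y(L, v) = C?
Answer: 8415/584 ≈ 14.409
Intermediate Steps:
C = -9/4 (C = 9*(-¼) = -9/4 ≈ -2.2500)
y(L, v) = -9/4
k(D, h) = 2*D*h (k(D, h) = (D*h)*2 = 2*D*h)
(3897 + k(y(-6, -2), -69))/(-4696 + 4988) = (3897 + 2*(-9/4)*(-69))/(-4696 + 4988) = (3897 + 621/2)/292 = (8415/2)*(1/292) = 8415/584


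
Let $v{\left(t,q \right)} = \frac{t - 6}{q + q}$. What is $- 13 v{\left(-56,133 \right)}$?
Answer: $\frac{403}{133} \approx 3.0301$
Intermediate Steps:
$v{\left(t,q \right)} = \frac{-6 + t}{2 q}$
$- 13 v{\left(-56,133 \right)} = - 13 \frac{-6 - 56}{2 \cdot 133} = - 13 \cdot \frac{1}{2} \cdot \frac{1}{133} \left(-62\right) = \left(-13\right) \left(- \frac{31}{133}\right) = \frac{403}{133}$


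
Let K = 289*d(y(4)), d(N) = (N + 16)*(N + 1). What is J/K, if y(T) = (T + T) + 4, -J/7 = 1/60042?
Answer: -1/902311176 ≈ -1.1083e-9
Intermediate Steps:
J = -7/60042 ≈ -0.00011659
y(T) = 4 + 2*T (y(T) = 2*T + 4 = 4 + 2*T)
d(N) = (1 + N)*(16 + N) (d(N) = (16 + N)*(1 + N) = (1 + N)*(16 + N))
K = 105196 (K = 289*(16 + (4 + 2*4)² + 17*(4 + 2*4)) = 289*(16 + (4 + 8)² + 17*(4 + 8)) = 289*(16 + 12² + 17*12) = 289*(16 + 144 + 204) = 289*364 = 105196)
J/K = -7/60042/105196 = -7/60042*1/105196 = -1/902311176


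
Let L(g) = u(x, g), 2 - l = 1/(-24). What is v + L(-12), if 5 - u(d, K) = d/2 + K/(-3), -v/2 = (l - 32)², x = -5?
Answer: -515953/288 ≈ -1791.5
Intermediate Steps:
l = 49/24 (l = 2 - 1/(-24) = 2 - 1*(-1/24) = 2 + 1/24 = 49/24 ≈ 2.0417)
v = -516961/288 (v = -2*(49/24 - 32)² = -2*(-719/24)² = -2*516961/576 = -516961/288 ≈ -1795.0)
u(d, K) = 5 - d/2 + K/3 (u(d, K) = 5 - (d/2 + K/(-3)) = 5 - (d*(½) + K*(-⅓)) = 5 - (d/2 - K/3) = 5 + (-d/2 + K/3) = 5 - d/2 + K/3)
L(g) = 15/2 + g/3 (L(g) = 5 - ½*(-5) + g/3 = 5 + 5/2 + g/3 = 15/2 + g/3)
v + L(-12) = -516961/288 + (15/2 + (⅓)*(-12)) = -516961/288 + (15/2 - 4) = -516961/288 + 7/2 = -515953/288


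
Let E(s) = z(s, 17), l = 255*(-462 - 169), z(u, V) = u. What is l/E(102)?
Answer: -3155/2 ≈ -1577.5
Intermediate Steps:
l = -160905 (l = 255*(-631) = -160905)
E(s) = s
l/E(102) = -160905/102 = -160905*1/102 = -3155/2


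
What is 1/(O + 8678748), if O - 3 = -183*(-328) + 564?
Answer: 1/8739339 ≈ 1.1443e-7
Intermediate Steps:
O = 60591 (O = 3 + (-183*(-328) + 564) = 3 + (60024 + 564) = 3 + 60588 = 60591)
1/(O + 8678748) = 1/(60591 + 8678748) = 1/8739339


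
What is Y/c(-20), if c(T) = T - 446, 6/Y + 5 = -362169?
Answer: 3/84386542 ≈ 3.5551e-8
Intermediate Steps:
Y = -3/181087 (Y = 6/(-5 - 362169) = 6/(-362174) = 6*(-1/362174) = -3/181087 ≈ -1.6567e-5)
c(T) = -446 + T
Y/c(-20) = -3/(181087*(-446 - 20)) = -3/181087/(-466) = -3/181087*(-1/466) = 3/84386542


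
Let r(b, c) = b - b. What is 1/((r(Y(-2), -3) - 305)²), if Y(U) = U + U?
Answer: 1/93025 ≈ 1.0750e-5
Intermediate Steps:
Y(U) = 2*U
r(b, c) = 0
1/((r(Y(-2), -3) - 305)²) = 1/((0 - 305)²) = 1/((-305)²) = 1/93025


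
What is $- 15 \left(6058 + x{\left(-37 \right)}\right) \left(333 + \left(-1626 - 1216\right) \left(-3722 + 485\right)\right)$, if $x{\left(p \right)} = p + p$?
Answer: $-825781857120$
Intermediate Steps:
$x{\left(p \right)} = 2 p$
$- 15 \left(6058 + x{\left(-37 \right)}\right) \left(333 + \left(-1626 - 1216\right) \left(-3722 + 485\right)\right) = - 15 \left(6058 + 2 \left(-37\right)\right) \left(333 + \left(-1626 - 1216\right) \left(-3722 + 485\right)\right) = - 15 \left(6058 - 74\right) \left(333 - -9199554\right) = - 15 \cdot 5984 \left(333 + 9199554\right) = - 15 \cdot 5984 \cdot 9199887 = \left(-15\right) 55052123808 = -825781857120$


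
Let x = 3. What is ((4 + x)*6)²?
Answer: 1764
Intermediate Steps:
((4 + x)*6)² = ((4 + 3)*6)² = (7*6)² = 42² = 1764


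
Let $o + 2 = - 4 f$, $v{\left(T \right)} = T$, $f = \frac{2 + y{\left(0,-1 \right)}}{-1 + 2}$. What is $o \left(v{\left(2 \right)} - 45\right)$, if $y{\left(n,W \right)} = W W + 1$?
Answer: $774$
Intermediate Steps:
$y{\left(n,W \right)} = 1 + W^{2}$ ($y{\left(n,W \right)} = W^{2} + 1 = 1 + W^{2}$)
$f = 4$ ($f = \frac{2 + \left(1 + \left(-1\right)^{2}\right)}{-1 + 2} = \frac{2 + \left(1 + 1\right)}{1} = \left(2 + 2\right) 1 = 4 \cdot 1 = 4$)
$o = -18$ ($o = -2 - 16 = -18$)
$o \left(v{\left(2 \right)} - 45\right) = - 18 \left(2 - 45\right) = \left(-18\right) \left(-43\right) = 774$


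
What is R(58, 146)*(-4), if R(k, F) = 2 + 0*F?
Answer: -8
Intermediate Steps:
R(k, F) = 2 (R(k, F) = 2 + 0 = 2)
R(58, 146)*(-4) = 2*(-4) = -8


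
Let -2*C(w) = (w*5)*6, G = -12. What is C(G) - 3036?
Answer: -2856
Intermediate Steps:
C(w) = -15*w (C(w) = -w*5*6/2 = -5*w*6/2 = -15*w)
C(G) - 3036 = -15*(-12) - 3036 = 180 - 3036 = -2856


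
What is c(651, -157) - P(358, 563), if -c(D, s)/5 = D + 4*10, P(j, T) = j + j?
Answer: -4171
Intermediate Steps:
P(j, T) = 2*j
c(D, s) = -200 - 5*D (c(D, s) = -5*(D + 4*10) = -5*(D + 40) = -5*(40 + D) = -200 - 5*D)
c(651, -157) - P(358, 563) = (-200 - 5*651) - 2*358 = (-200 - 3255) - 1*716 = -3455 - 716 = -4171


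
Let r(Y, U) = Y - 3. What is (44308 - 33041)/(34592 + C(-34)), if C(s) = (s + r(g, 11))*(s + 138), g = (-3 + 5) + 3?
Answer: 11267/31264 ≈ 0.36038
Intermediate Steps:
g = 5 (g = 2 + 3 = 5)
r(Y, U) = -3 + Y
C(s) = (2 + s)*(138 + s) (C(s) = (s + (-3 + 5))*(s + 138) = (s + 2)*(138 + s) = (2 + s)*(138 + s))
(44308 - 33041)/(34592 + C(-34)) = (44308 - 33041)/(34592 + (276 + (-34)² + 140*(-34))) = 11267/(34592 + (276 + 1156 - 4760)) = 11267/(34592 - 3328) = 11267/31264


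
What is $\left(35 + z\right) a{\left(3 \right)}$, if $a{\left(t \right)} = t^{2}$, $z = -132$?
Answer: $-873$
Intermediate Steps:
$\left(35 + z\right) a{\left(3 \right)} = \left(35 - 132\right) 3^{2} = \left(-97\right) 9 = -873$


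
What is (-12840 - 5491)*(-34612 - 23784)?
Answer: 1070457076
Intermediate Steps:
(-12840 - 5491)*(-34612 - 23784) = -18331*(-58396) = 1070457076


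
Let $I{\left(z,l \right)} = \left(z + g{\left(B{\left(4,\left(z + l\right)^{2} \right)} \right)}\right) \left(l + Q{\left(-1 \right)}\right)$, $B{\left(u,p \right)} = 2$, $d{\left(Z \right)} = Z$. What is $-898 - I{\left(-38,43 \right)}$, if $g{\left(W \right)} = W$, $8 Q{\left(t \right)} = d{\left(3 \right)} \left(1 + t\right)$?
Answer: $650$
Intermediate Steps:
$Q{\left(t \right)} = \frac{3}{8} + \frac{3 t}{8}$ ($Q{\left(t \right)} = \frac{3 \left(1 + t\right)}{8} = \frac{3 + 3 t}{8} = \frac{3}{8} + \frac{3 t}{8}$)
$I{\left(z,l \right)} = l \left(2 + z\right)$ ($I{\left(z,l \right)} = \left(z + 2\right) \left(l + \left(\frac{3}{8} + \frac{3}{8} \left(-1\right)\right)\right) = \left(2 + z\right) \left(l + \left(\frac{3}{8} - \frac{3}{8}\right)\right) = \left(2 + z\right) \left(l + 0\right) = \left(2 + z\right) l = l \left(2 + z\right)$)
$-898 - I{\left(-38,43 \right)} = -898 - 43 \left(2 - 38\right) = -898 - 43 \left(-36\right) = -898 - -1548 = -898 + 1548 = 650$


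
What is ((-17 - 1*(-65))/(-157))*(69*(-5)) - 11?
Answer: 14833/157 ≈ 94.478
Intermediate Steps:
((-17 - 1*(-65))/(-157))*(69*(-5)) - 11 = ((-17 + 65)*(-1/157))*(-345) - 11 = (48*(-1/157))*(-345) - 11 = -48/157*(-345) - 11 = 16560/157 - 11 = 14833/157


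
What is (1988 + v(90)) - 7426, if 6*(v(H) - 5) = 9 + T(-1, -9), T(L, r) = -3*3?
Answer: -5433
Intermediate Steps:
T(L, r) = -9
v(H) = 5 (v(H) = 5 + (9 - 9)/6 = 5 + (⅙)*0 = 5 + 0 = 5)
(1988 + v(90)) - 7426 = (1988 + 5) - 7426 = 1993 - 7426 = -5433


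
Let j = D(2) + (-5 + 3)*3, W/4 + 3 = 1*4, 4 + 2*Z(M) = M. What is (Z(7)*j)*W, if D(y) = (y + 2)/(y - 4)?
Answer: -48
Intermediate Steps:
Z(M) = -2 + M/2
W = 4 (W = -12 + 4*(1*4) = -12 + 4*4 = -12 + 16 = 4)
D(y) = (2 + y)/(-4 + y)
j = -8 (j = (2 + 2)/(-4 + 2) + (-5 + 3)*3 = 4/(-2) - 2*3 = -1/2*4 - 6 = -2 - 6 = -8)
(Z(7)*j)*W = ((-2 + (1/2)*7)*(-8))*4 = ((-2 + 7/2)*(-8))*4 = ((3/2)*(-8))*4 = -12*4 = -48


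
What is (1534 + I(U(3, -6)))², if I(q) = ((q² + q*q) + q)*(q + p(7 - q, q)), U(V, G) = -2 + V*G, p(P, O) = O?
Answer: 880071556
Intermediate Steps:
U(V, G) = -2 + G*V
I(q) = 2*q*(q + 2*q²) (I(q) = ((q² + q*q) + q)*(q + q) = ((q² + q²) + q)*(2*q) = (2*q² + q)*(2*q) = (q + 2*q²)*(2*q) = 2*q*(q + 2*q²))
(1534 + I(U(3, -6)))² = (1534 + (-2 - 6*3)²*(2 + 4*(-2 - 6*3)))² = (1534 + (-2 - 18)²*(2 + 4*(-2 - 18)))² = (1534 + (-20)²*(2 + 4*(-20)))² = (1534 + 400*(2 - 80))² = (1534 + 400*(-78))² = (1534 - 31200)² = (-29666)² = 880071556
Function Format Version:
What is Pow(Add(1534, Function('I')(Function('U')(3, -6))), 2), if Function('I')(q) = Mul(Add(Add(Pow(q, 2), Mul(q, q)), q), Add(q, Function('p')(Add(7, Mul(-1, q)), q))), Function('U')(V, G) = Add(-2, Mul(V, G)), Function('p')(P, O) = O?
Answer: 880071556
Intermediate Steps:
Function('U')(V, G) = Add(-2, Mul(G, V))
Function('I')(q) = Mul(2, q, Add(q, Mul(2, Pow(q, 2)))) (Function('I')(q) = Mul(Add(Add(Pow(q, 2), Mul(q, q)), q), Add(q, q)) = Mul(Add(Add(Pow(q, 2), Pow(q, 2)), q), Mul(2, q)) = Mul(Add(Mul(2, Pow(q, 2)), q), Mul(2, q)) = Mul(Add(q, Mul(2, Pow(q, 2))), Mul(2, q)) = Mul(2, q, Add(q, Mul(2, Pow(q, 2)))))
Pow(Add(1534, Function('I')(Function('U')(3, -6))), 2) = Pow(Add(1534, Mul(Pow(Add(-2, Mul(-6, 3)), 2), Add(2, Mul(4, Add(-2, Mul(-6, 3)))))), 2) = Pow(Add(1534, Mul(Pow(Add(-2, -18), 2), Add(2, Mul(4, Add(-2, -18))))), 2) = Pow(Add(1534, Mul(Pow(-20, 2), Add(2, Mul(4, -20)))), 2) = Pow(Add(1534, Mul(400, Add(2, -80))), 2) = Pow(Add(1534, Mul(400, -78)), 2) = Pow(Add(1534, -31200), 2) = Pow(-29666, 2) = 880071556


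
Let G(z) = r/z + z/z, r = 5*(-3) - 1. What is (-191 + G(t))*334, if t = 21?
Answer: -1338004/21 ≈ -63715.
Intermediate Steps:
r = -16 (r = -15 - 1 = -16)
G(z) = 1 - 16/z (G(z) = -16/z + z/z = -16/z + 1 = 1 - 16/z)
(-191 + G(t))*334 = (-191 + (-16 + 21)/21)*334 = (-191 + (1/21)*5)*334 = (-191 + 5/21)*334 = -4006/21*334 = -1338004/21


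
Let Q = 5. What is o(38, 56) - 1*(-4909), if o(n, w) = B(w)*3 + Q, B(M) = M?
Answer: 5082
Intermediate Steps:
o(n, w) = 5 + 3*w (o(n, w) = w*3 + 5 = 3*w + 5 = 5 + 3*w)
o(38, 56) - 1*(-4909) = (5 + 3*56) - 1*(-4909) = (5 + 168) + 4909 = 173 + 4909 = 5082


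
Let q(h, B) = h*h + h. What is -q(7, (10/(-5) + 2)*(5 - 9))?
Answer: -56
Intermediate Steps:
q(h, B) = h + h² (q(h, B) = h² + h = h + h²)
-q(7, (10/(-5) + 2)*(5 - 9)) = -7*(1 + 7) = -7*8 = -1*56 = -56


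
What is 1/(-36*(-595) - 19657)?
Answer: 1/1763 ≈ 0.00056721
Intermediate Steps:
1/(-36*(-595) - 19657) = 1/(21420 - 19657) = 1/1763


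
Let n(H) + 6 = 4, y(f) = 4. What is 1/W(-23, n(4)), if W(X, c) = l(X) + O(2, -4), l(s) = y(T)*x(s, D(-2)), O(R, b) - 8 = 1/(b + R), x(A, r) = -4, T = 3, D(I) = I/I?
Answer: -2/17 ≈ -0.11765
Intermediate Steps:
D(I) = 1
n(H) = -2 (n(H) = -6 + 4 = -2)
O(R, b) = 8 + 1/(R + b) (O(R, b) = 8 + 1/(b + R) = 8 + 1/(R + b))
l(s) = -16 (l(s) = 4*(-4) = -16)
W(X, c) = -17/2 (W(X, c) = -16 + (1 + 8*2 + 8*(-4))/(2 - 4) = -16 + (1 + 16 - 32)/(-2) = -16 - ½*(-15) = -16 + 15/2 = -17/2)
1/W(-23, n(4)) = 1/(-17/2) = -2/17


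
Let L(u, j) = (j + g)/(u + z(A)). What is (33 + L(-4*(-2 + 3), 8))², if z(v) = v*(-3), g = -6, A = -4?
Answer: 17689/16 ≈ 1105.6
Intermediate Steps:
z(v) = -3*v
L(u, j) = (-6 + j)/(12 + u) (L(u, j) = (j - 6)/(u - 3*(-4)) = (-6 + j)/(u + 12) = (-6 + j)/(12 + u))
(33 + L(-4*(-2 + 3), 8))² = (33 + (-6 + 8)/(12 - 4*(-2 + 3)))² = (33 + 2/(12 - 4*1))² = (33 + 2/(12 - 4))² = (33 + 2/8)² = (33 + (⅛)*2)² = (33 + ¼)² = (133/4)² = 17689/16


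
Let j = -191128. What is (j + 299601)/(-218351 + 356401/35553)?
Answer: -3856540569/7762676702 ≈ -0.49681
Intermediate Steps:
(j + 299601)/(-218351 + 356401/35553) = (-191128 + 299601)/(-218351 + 356401/35553) = 108473/(-218351 + 356401*(1/35553)) = 108473/(-218351 + 356401/35553) = 108473/(-7762676702/35553) = 108473*(-35553/7762676702) = -3856540569/7762676702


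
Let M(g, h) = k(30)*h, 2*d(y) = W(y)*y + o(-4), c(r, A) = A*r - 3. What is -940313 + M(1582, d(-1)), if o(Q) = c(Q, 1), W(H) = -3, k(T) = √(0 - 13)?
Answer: -940313 - 2*I*√13 ≈ -9.4031e+5 - 7.2111*I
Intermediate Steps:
k(T) = I*√13 (k(T) = √(-13) = I*√13)
c(r, A) = -3 + A*r
o(Q) = -3 + Q (o(Q) = -3 + 1*Q = -3 + Q)
d(y) = -7/2 - 3*y/2 (d(y) = (-3*y + (-3 - 4))/2 = (-3*y - 7)/2 = (-7 - 3*y)/2 = -7/2 - 3*y/2)
M(g, h) = I*h*√13 (M(g, h) = (I*√13)*h = I*h*√13)
-940313 + M(1582, d(-1)) = -940313 + I*(-7/2 - 3/2*(-1))*√13 = -940313 + I*(-7/2 + 3/2)*√13 = -940313 + I*(-2)*√13 = -940313 - 2*I*√13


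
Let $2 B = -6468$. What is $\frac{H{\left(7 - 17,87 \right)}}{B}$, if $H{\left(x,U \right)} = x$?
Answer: $\frac{5}{1617} \approx 0.0030921$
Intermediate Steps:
$B = -3234$ ($B = \frac{1}{2} \left(-6468\right) = -3234$)
$\frac{H{\left(7 - 17,87 \right)}}{B} = \frac{7 - 17}{-3234} = \left(7 - 17\right) \left(- \frac{1}{3234}\right) = \left(-10\right) \left(- \frac{1}{3234}\right) = \frac{5}{1617}$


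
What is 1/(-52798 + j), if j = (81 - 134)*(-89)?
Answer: -1/48081 ≈ -2.0798e-5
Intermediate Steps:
j = 4717 (j = -53*(-89) = 4717)
1/(-52798 + j) = 1/(-52798 + 4717) = 1/(-48081) = -1/48081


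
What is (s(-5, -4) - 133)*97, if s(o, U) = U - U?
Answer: -12901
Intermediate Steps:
s(o, U) = 0
(s(-5, -4) - 133)*97 = (0 - 133)*97 = -133*97 = -12901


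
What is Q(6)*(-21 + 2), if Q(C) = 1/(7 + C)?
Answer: -19/13 ≈ -1.4615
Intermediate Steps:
Q(6)*(-21 + 2) = (-21 + 2)/(7 + 6) = -19/13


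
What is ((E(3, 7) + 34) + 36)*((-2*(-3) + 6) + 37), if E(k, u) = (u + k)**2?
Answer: 8330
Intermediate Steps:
E(k, u) = (k + u)**2
((E(3, 7) + 34) + 36)*((-2*(-3) + 6) + 37) = (((3 + 7)**2 + 34) + 36)*((-2*(-3) + 6) + 37) = ((10**2 + 34) + 36)*((6 + 6) + 37) = ((100 + 34) + 36)*(12 + 37) = (134 + 36)*49 = 170*49 = 8330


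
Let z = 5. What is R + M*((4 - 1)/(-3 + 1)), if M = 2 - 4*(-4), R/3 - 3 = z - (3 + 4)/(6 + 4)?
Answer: -51/10 ≈ -5.1000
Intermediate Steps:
R = 219/10 (R = 9 + 3*(5 - (3 + 4)/(6 + 4)) = 9 + 3*(5 - 7/10) = 9 + 3*(43/10) = 9 + 129/10 = 219/10 ≈ 21.900)
M = 18 (M = 2 + 16 = 18)
R + M*((4 - 1)/(-3 + 1)) = 219/10 + 18*((4 - 1)/(-3 + 1)) = 219/10 + 18*(3/(-2)) = 219/10 + 18*(3*(-1/2)) = 219/10 + 18*(-3/2) = 219/10 - 27 = -51/10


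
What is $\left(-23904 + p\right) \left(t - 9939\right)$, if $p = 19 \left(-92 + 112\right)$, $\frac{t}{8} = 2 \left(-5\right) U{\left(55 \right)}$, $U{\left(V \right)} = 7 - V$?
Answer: $143472876$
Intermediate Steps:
$t = 3840$ ($t = 8 \cdot 2 \left(-5\right) \left(7 - 55\right) = 8 \left(- 10 \left(7 - 55\right)\right) = 8 \left(\left(-10\right) \left(-48\right)\right) = 8 \cdot 480 = 3840$)
$p = 380$ ($p = 19 \cdot 20 = 380$)
$\left(-23904 + p\right) \left(t - 9939\right) = \left(-23904 + 380\right) \left(3840 - 9939\right) = \left(-23524\right) \left(-6099\right) = 143472876$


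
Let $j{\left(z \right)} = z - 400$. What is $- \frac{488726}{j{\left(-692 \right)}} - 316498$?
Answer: $- \frac{24651935}{78} \approx -3.1605 \cdot 10^{5}$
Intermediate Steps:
$j{\left(z \right)} = -400 + z$
$- \frac{488726}{j{\left(-692 \right)}} - 316498 = - \frac{488726}{-400 - 692} - 316498 = - \frac{488726}{-1092} - 316498 = \left(-488726\right) \left(- \frac{1}{1092}\right) - 316498 = \frac{34909}{78} - 316498 = - \frac{24651935}{78}$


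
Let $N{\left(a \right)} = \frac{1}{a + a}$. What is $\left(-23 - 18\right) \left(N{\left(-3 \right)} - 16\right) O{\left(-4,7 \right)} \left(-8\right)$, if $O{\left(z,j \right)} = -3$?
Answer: $15908$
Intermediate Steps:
$N{\left(a \right)} = \frac{1}{2 a}$
$\left(-23 - 18\right) \left(N{\left(-3 \right)} - 16\right) O{\left(-4,7 \right)} \left(-8\right) = \left(-23 - 18\right) \left(\frac{1}{2 \left(-3\right)} - 16\right) \left(-3\right) \left(-8\right) = - 41 \left(\frac{1}{2} \left(- \frac{1}{3}\right) - 16\right) \left(-3\right) \left(-8\right) = - 41 \left(- \frac{1}{6} - 16\right) \left(-3\right) \left(-8\right) = \left(-41\right) \left(- \frac{97}{6}\right) \left(-3\right) \left(-8\right) = \frac{3977}{6} \left(-3\right) \left(-8\right) = \left(- \frac{3977}{2}\right) \left(-8\right) = 15908$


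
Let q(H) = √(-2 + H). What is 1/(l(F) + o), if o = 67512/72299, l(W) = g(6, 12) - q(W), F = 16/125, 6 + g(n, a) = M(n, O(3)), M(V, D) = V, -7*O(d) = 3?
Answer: 101688543500/298814298639 + 26135727005*I*√130/597628597278 ≈ 0.34031 + 0.49863*I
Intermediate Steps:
O(d) = -3/7 (O(d) = -⅐*3 = -3/7)
g(n, a) = -6 + n
F = 16/125 (F = 16*(1/125) = 16/125 ≈ 0.12800)
l(W) = -√(-2 + W) (l(W) = (-6 + 6) - √(-2 + W) = 0 - √(-2 + W) = -√(-2 + W))
o = 67512/72299 (o = 67512*(1/72299) = 67512/72299 ≈ 0.93379)
1/(l(F) + o) = 1/(-√(-2 + 16/125) + 67512/72299) = 1/(-√(-234/125) + 67512/72299) = 1/(-3*I*√130/25 + 67512/72299) = 1/(67512/72299 - 3*I*√130/25)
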